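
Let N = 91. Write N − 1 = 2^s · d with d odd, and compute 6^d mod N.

91 − 1 = 90 = 2^1 · 45, so d = 45.
6^1 ≡ 6 (mod 91)
6^2 ≡ 6^2 = 36 ≡ 36 (mod 91)
6^4 ≡ 36^2 = 1296 ≡ 22 (mod 91)
6^8 ≡ 22^2 = 484 ≡ 29 (mod 91)
6^16 ≡ 29^2 = 841 ≡ 22 (mod 91)
6^32 ≡ 22^2 = 484 ≡ 29 (mod 91)
45 = 32 + 8 + 4 + 1 in binary powers of 2.
So 6^45 ≡ 29 · 29 · 22 · 6 ≡ 83 (mod 91).
Squaring chain: 83; never reaches −1, so base 6 is a Miller–Rabin witness that 91 is composite.

83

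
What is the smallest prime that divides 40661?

73

40661 is odd.
Digit sum 17, not divisible by 3.
Ends in 1: not divisible by 5.
7: 40661 = 7·5808 + 5
11: 40661 = 11·3696 + 5
13: 40661 = 13·3127 + 10
17: 40661 = 17·2391 + 14
19: 40661 = 19·2140 + 1
23: 40661 = 23·1767 + 20
29: 40661 = 29·1402 + 3
31: 40661 = 31·1311 + 20
37: 40661 = 37·1098 + 35
41: 40661 = 41·991 + 30
43: 40661 = 43·945 + 26
47: 40661 = 47·865 + 6
53: 40661 = 53·767 + 10
59: 40661 = 59·689 + 10
61: 40661 = 61·666 + 35
67: 40661 = 67·606 + 59
71: 40661 = 71·572 + 49
73: 40661 = 73·557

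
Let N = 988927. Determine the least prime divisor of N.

988927 is odd.
Digit sum 43, not divisible by 3.
Ends in 7: not divisible by 5.
7: 988927 = 7·141275 + 2
11: 988927 = 11·89902 + 5
13: 988927 = 13·76071 + 4
17: 988927 = 17·58172 + 3
19: 988927 = 19·52048 + 15
23: 988927 = 23·42996 + 19
29: 988927 = 29·34100 + 27
31: 988927 = 31·31900 + 27
37: 988927 = 37·26727 + 28
41: 988927 = 41·24120 + 7
43: 988927 = 43·22998 + 13
47: 988927 = 47·21041

47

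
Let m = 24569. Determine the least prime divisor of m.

24569 is odd.
Digit sum 26, not divisible by 3.
Ends in 9: not divisible by 5.
7: 24569 = 7·3509 + 6
11: 24569 = 11·2233 + 6
13: 24569 = 13·1889 + 12
17: 24569 = 17·1445 + 4
19: 24569 = 19·1293 + 2
23: 24569 = 23·1068 + 5
29: 24569 = 29·847 + 6
31: 24569 = 31·792 + 17
37: 24569 = 37·664 + 1
41: 24569 = 41·599 + 10
43: 24569 = 43·571 + 16
47: 24569 = 47·522 + 35
53: 24569 = 53·463 + 30
59: 24569 = 59·416 + 25
61: 24569 = 61·402 + 47
67: 24569 = 67·366 + 47
71: 24569 = 71·346 + 3
73: 24569 = 73·336 + 41
79: 24569 = 79·311

79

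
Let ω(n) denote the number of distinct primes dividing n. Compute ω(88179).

5

88179 = 3 · 29393
29393 = 7 · 4199
4199 = 13 · 323
323 = 17 · 19
88179 = 3 · 7 · 13 · 17 · 19, which has 5 distinct prime factors.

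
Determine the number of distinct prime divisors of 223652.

5

223652 = 2^2 · 55913
55913 = 11 · 5083
5083 = 13 · 391
391 = 17 · 23
223652 = 2^2 · 11 · 13 · 17 · 23, which has 5 distinct prime factors.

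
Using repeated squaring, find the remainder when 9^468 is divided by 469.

64

9^1 ≡ 9 (mod 469)
9^2 ≡ 9^2 = 81 ≡ 81 (mod 469)
9^4 ≡ 81^2 = 6561 ≡ 464 (mod 469)
9^8 ≡ 464^2 = 215296 ≡ 25 (mod 469)
9^16 ≡ 25^2 = 625 ≡ 156 (mod 469)
9^32 ≡ 156^2 = 24336 ≡ 417 (mod 469)
9^64 ≡ 417^2 = 173889 ≡ 359 (mod 469)
9^128 ≡ 359^2 = 128881 ≡ 375 (mod 469)
9^256 ≡ 375^2 = 140625 ≡ 394 (mod 469)
468 = 256 + 128 + 64 + 16 + 4 in binary powers of 2.
So 9^468 ≡ 394 · 375 · 359 · 156 · 464 ≡ 64 (mod 469).
Since 64 ≠ 1, base 9 is a Fermat witness: 469 is composite.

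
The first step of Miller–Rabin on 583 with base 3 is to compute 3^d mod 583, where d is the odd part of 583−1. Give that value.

234

583 − 1 = 582 = 2^1 · 291, so d = 291.
3^1 ≡ 3 (mod 583)
3^2 ≡ 3^2 = 9 ≡ 9 (mod 583)
3^4 ≡ 9^2 = 81 ≡ 81 (mod 583)
3^8 ≡ 81^2 = 6561 ≡ 148 (mod 583)
3^16 ≡ 148^2 = 21904 ≡ 333 (mod 583)
3^32 ≡ 333^2 = 110889 ≡ 119 (mod 583)
3^64 ≡ 119^2 = 14161 ≡ 169 (mod 583)
3^128 ≡ 169^2 = 28561 ≡ 577 (mod 583)
3^256 ≡ 577^2 = 332929 ≡ 36 (mod 583)
291 = 256 + 32 + 2 + 1 in binary powers of 2.
So 3^291 ≡ 36 · 119 · 9 · 3 ≡ 234 (mod 583).
Squaring chain: 234; never reaches −1, so base 3 is a Miller–Rabin witness that 583 is composite.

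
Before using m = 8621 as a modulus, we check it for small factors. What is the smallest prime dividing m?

8621 is odd.
Digit sum 17, not divisible by 3.
Ends in 1: not divisible by 5.
7: 8621 = 7·1231 + 4
11: 8621 = 11·783 + 8
13: 8621 = 13·663 + 2
17: 8621 = 17·507 + 2
19: 8621 = 19·453 + 14
23: 8621 = 23·374 + 19
29: 8621 = 29·297 + 8
31: 8621 = 31·278 + 3
37: 8621 = 37·233

37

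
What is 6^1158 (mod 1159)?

125

6^1 ≡ 6 (mod 1159)
6^2 ≡ 6^2 = 36 ≡ 36 (mod 1159)
6^4 ≡ 36^2 = 1296 ≡ 137 (mod 1159)
6^8 ≡ 137^2 = 18769 ≡ 225 (mod 1159)
6^16 ≡ 225^2 = 50625 ≡ 788 (mod 1159)
6^32 ≡ 788^2 = 620944 ≡ 879 (mod 1159)
6^64 ≡ 879^2 = 772641 ≡ 747 (mod 1159)
6^128 ≡ 747^2 = 558009 ≡ 530 (mod 1159)
6^256 ≡ 530^2 = 280900 ≡ 422 (mod 1159)
6^512 ≡ 422^2 = 178084 ≡ 757 (mod 1159)
6^1024 ≡ 757^2 = 573049 ≡ 503 (mod 1159)
1158 = 1024 + 128 + 4 + 2 in binary powers of 2.
So 6^1158 ≡ 503 · 530 · 137 · 36 ≡ 125 (mod 1159).
Since 125 ≠ 1, base 6 is a Fermat witness: 1159 is composite.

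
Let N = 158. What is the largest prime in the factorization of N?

79

158 = 2 · 79
79 is prime.
So 158 = 2 · 79; the largest prime factor is 79.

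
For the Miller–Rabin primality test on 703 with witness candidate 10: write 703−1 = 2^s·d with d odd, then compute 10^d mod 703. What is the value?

703 − 1 = 702 = 2^1 · 351, so d = 351.
10^1 ≡ 10 (mod 703)
10^2 ≡ 10^2 = 100 ≡ 100 (mod 703)
10^4 ≡ 100^2 = 10000 ≡ 158 (mod 703)
10^8 ≡ 158^2 = 24964 ≡ 359 (mod 703)
10^16 ≡ 359^2 = 128881 ≡ 232 (mod 703)
10^32 ≡ 232^2 = 53824 ≡ 396 (mod 703)
10^64 ≡ 396^2 = 156816 ≡ 47 (mod 703)
10^128 ≡ 47^2 = 2209 ≡ 100 (mod 703)
10^256 ≡ 100^2 = 10000 ≡ 158 (mod 703)
351 = 256 + 64 + 16 + 8 + 4 + 2 + 1 in binary powers of 2.
So 10^351 ≡ 158 · 47 · 232 · 359 · 158 · 100 · 10 ≡ 75 (mod 703).
Squaring chain: 75; never reaches −1, so base 10 is a Miller–Rabin witness that 703 is composite.

75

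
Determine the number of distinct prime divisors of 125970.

6

125970 = 2 · 62985
62985 = 3 · 20995
20995 = 5 · 4199
4199 = 13 · 323
323 = 17 · 19
125970 = 2 · 3 · 5 · 13 · 17 · 19, which has 6 distinct prime factors.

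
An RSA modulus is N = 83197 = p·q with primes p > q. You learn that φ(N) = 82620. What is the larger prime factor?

307

φ(n) = (p−1)(q−1) = n − (p+q) + 1, so p + q = 83197 − 82620 + 1 = 578.
p and q are the roots of t² − 578t + 83197 = 0.
Discriminant: 578² − 4·83197 = 334084 − 332788 = 1296; √1296 = 36.
q = (578 − 36)/2 = 271, p = (578 + 36)/2 = 307.
Check: 271 · 307 = 83197.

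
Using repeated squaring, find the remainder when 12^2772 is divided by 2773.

12^1 ≡ 12 (mod 2773)
12^2 ≡ 12^2 = 144 ≡ 144 (mod 2773)
12^4 ≡ 144^2 = 20736 ≡ 1325 (mod 2773)
12^8 ≡ 1325^2 = 1755625 ≡ 316 (mod 2773)
12^16 ≡ 316^2 = 99856 ≡ 28 (mod 2773)
12^32 ≡ 28^2 = 784 ≡ 784 (mod 2773)
12^64 ≡ 784^2 = 614656 ≡ 1823 (mod 2773)
12^128 ≡ 1823^2 = 3323329 ≡ 1275 (mod 2773)
12^256 ≡ 1275^2 = 1625625 ≡ 647 (mod 2773)
12^512 ≡ 647^2 = 418609 ≡ 2659 (mod 2773)
12^1024 ≡ 2659^2 = 7070281 ≡ 1904 (mod 2773)
12^2048 ≡ 1904^2 = 3625216 ≡ 905 (mod 2773)
2772 = 2048 + 512 + 128 + 64 + 16 + 4 in binary powers of 2.
So 12^2772 ≡ 905 · 2659 · 1275 · 1823 · 28 · 1325 ≡ 1575 (mod 2773).
Since 1575 ≠ 1, base 12 is a Fermat witness: 2773 is composite.

1575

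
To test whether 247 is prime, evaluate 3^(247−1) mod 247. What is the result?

144

3^1 ≡ 3 (mod 247)
3^2 ≡ 3^2 = 9 ≡ 9 (mod 247)
3^4 ≡ 9^2 = 81 ≡ 81 (mod 247)
3^8 ≡ 81^2 = 6561 ≡ 139 (mod 247)
3^16 ≡ 139^2 = 19321 ≡ 55 (mod 247)
3^32 ≡ 55^2 = 3025 ≡ 61 (mod 247)
3^64 ≡ 61^2 = 3721 ≡ 16 (mod 247)
3^128 ≡ 16^2 = 256 ≡ 9 (mod 247)
246 = 128 + 64 + 32 + 16 + 4 + 2 in binary powers of 2.
So 3^246 ≡ 9 · 16 · 61 · 55 · 81 · 9 ≡ 144 (mod 247).
Since 144 ≠ 1, base 3 is a Fermat witness: 247 is composite.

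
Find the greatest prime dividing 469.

67

469 = 7 · 67
67 is prime.
So 469 = 7 · 67; the largest prime factor is 67.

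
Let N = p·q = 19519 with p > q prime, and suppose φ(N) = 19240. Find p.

149

φ(n) = (p−1)(q−1) = n − (p+q) + 1, so p + q = 19519 − 19240 + 1 = 280.
p and q are the roots of t² − 280t + 19519 = 0.
Discriminant: 280² − 4·19519 = 78400 − 78076 = 324; √324 = 18.
q = (280 − 18)/2 = 131, p = (280 + 18)/2 = 149.
Check: 131 · 149 = 19519.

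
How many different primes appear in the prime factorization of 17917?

3

17917 = 19 · 943
943 = 23 · 41
17917 = 19 · 23 · 41, which has 3 distinct prime factors.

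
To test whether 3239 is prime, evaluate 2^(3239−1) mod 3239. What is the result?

2^1 ≡ 2 (mod 3239)
2^2 ≡ 2^2 = 4 ≡ 4 (mod 3239)
2^4 ≡ 4^2 = 16 ≡ 16 (mod 3239)
2^8 ≡ 16^2 = 256 ≡ 256 (mod 3239)
2^16 ≡ 256^2 = 65536 ≡ 756 (mod 3239)
2^32 ≡ 756^2 = 571536 ≡ 1472 (mod 3239)
2^64 ≡ 1472^2 = 2166784 ≡ 3132 (mod 3239)
2^128 ≡ 3132^2 = 9809424 ≡ 1732 (mod 3239)
2^256 ≡ 1732^2 = 2999824 ≡ 510 (mod 3239)
2^512 ≡ 510^2 = 260100 ≡ 980 (mod 3239)
2^1024 ≡ 980^2 = 960400 ≡ 1656 (mod 3239)
2^2048 ≡ 1656^2 = 2742336 ≡ 2142 (mod 3239)
3238 = 2048 + 1024 + 128 + 32 + 4 + 2 in binary powers of 2.
So 2^3238 ≡ 2142 · 1656 · 1732 · 1472 · 16 · 4 ≡ 318 (mod 3239).
Since 318 ≠ 1, base 2 is a Fermat witness: 3239 is composite.

318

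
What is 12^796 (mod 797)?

12^1 ≡ 12 (mod 797)
12^2 ≡ 12^2 = 144 ≡ 144 (mod 797)
12^4 ≡ 144^2 = 20736 ≡ 14 (mod 797)
12^8 ≡ 14^2 = 196 ≡ 196 (mod 797)
12^16 ≡ 196^2 = 38416 ≡ 160 (mod 797)
12^32 ≡ 160^2 = 25600 ≡ 96 (mod 797)
12^64 ≡ 96^2 = 9216 ≡ 449 (mod 797)
12^128 ≡ 449^2 = 201601 ≡ 757 (mod 797)
12^256 ≡ 757^2 = 573049 ≡ 6 (mod 797)
12^512 ≡ 6^2 = 36 ≡ 36 (mod 797)
796 = 512 + 256 + 16 + 8 + 4 in binary powers of 2.
So 12^796 ≡ 36 · 6 · 160 · 196 · 14 ≡ 1 (mod 797).
Since the result is 1, base 12 gives no evidence that 797 is composite.

1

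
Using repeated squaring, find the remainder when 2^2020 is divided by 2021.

2^1 ≡ 2 (mod 2021)
2^2 ≡ 2^2 = 4 ≡ 4 (mod 2021)
2^4 ≡ 4^2 = 16 ≡ 16 (mod 2021)
2^8 ≡ 16^2 = 256 ≡ 256 (mod 2021)
2^16 ≡ 256^2 = 65536 ≡ 864 (mod 2021)
2^32 ≡ 864^2 = 746496 ≡ 747 (mod 2021)
2^64 ≡ 747^2 = 558009 ≡ 213 (mod 2021)
2^128 ≡ 213^2 = 45369 ≡ 907 (mod 2021)
2^256 ≡ 907^2 = 822649 ≡ 102 (mod 2021)
2^512 ≡ 102^2 = 10404 ≡ 299 (mod 2021)
2^1024 ≡ 299^2 = 89401 ≡ 477 (mod 2021)
2020 = 1024 + 512 + 256 + 128 + 64 + 32 + 4 in binary powers of 2.
So 2^2020 ≡ 477 · 299 · 102 · 907 · 213 · 747 · 16 ≡ 661 (mod 2021).
Since 661 ≠ 1, base 2 is a Fermat witness: 2021 is composite.

661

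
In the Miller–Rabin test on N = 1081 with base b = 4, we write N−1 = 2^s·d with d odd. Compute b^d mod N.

1081 − 1 = 1080 = 2^3 · 135, so d = 135.
4^1 ≡ 4 (mod 1081)
4^2 ≡ 4^2 = 16 ≡ 16 (mod 1081)
4^4 ≡ 16^2 = 256 ≡ 256 (mod 1081)
4^8 ≡ 256^2 = 65536 ≡ 676 (mod 1081)
4^16 ≡ 676^2 = 456976 ≡ 794 (mod 1081)
4^32 ≡ 794^2 = 630436 ≡ 213 (mod 1081)
4^64 ≡ 213^2 = 45369 ≡ 1048 (mod 1081)
4^128 ≡ 1048^2 = 1098304 ≡ 8 (mod 1081)
135 = 128 + 4 + 2 + 1 in binary powers of 2.
So 4^135 ≡ 8 · 256 · 16 · 4 ≡ 271 (mod 1081).
Squaring chain: 271 → 1014 → 165; never reaches −1, so base 4 is a Miller–Rabin witness that 1081 is composite.

271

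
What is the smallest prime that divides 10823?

10823 is odd.
Digit sum 14, not divisible by 3.
Ends in 3: not divisible by 5.
7: 10823 = 7·1546 + 1
11: 10823 = 11·983 + 10
13: 10823 = 13·832 + 7
17: 10823 = 17·636 + 11
19: 10823 = 19·569 + 12
23: 10823 = 23·470 + 13
29: 10823 = 29·373 + 6
31: 10823 = 31·349 + 4
37: 10823 = 37·292 + 19
41: 10823 = 41·263 + 40
43: 10823 = 43·251 + 30
47: 10823 = 47·230 + 13
53: 10823 = 53·204 + 11
59: 10823 = 59·183 + 26
61: 10823 = 61·177 + 26
67: 10823 = 67·161 + 36
71: 10823 = 71·152 + 31
73: 10823 = 73·148 + 19
79: 10823 = 79·137

79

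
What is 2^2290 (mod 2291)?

2^1 ≡ 2 (mod 2291)
2^2 ≡ 2^2 = 4 ≡ 4 (mod 2291)
2^4 ≡ 4^2 = 16 ≡ 16 (mod 2291)
2^8 ≡ 16^2 = 256 ≡ 256 (mod 2291)
2^16 ≡ 256^2 = 65536 ≡ 1388 (mod 2291)
2^32 ≡ 1388^2 = 1926544 ≡ 2104 (mod 2291)
2^64 ≡ 2104^2 = 4426816 ≡ 604 (mod 2291)
2^128 ≡ 604^2 = 364816 ≡ 547 (mod 2291)
2^256 ≡ 547^2 = 299209 ≡ 1379 (mod 2291)
2^512 ≡ 1379^2 = 1901641 ≡ 111 (mod 2291)
2^1024 ≡ 111^2 = 12321 ≡ 866 (mod 2291)
2^2048 ≡ 866^2 = 749956 ≡ 799 (mod 2291)
2290 = 2048 + 128 + 64 + 32 + 16 + 2 in binary powers of 2.
So 2^2290 ≡ 799 · 547 · 604 · 2104 · 1388 · 4 ≡ 92 (mod 2291).
Since 92 ≠ 1, base 2 is a Fermat witness: 2291 is composite.

92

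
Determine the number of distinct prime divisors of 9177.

9177 = 3 · 3059
3059 = 7 · 437
437 = 19 · 23
9177 = 3 · 7 · 19 · 23, which has 4 distinct prime factors.

4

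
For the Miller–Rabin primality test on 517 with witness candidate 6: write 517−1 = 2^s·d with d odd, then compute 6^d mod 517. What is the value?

517 − 1 = 516 = 2^2 · 129, so d = 129.
6^1 ≡ 6 (mod 517)
6^2 ≡ 6^2 = 36 ≡ 36 (mod 517)
6^4 ≡ 36^2 = 1296 ≡ 262 (mod 517)
6^8 ≡ 262^2 = 68644 ≡ 400 (mod 517)
6^16 ≡ 400^2 = 160000 ≡ 247 (mod 517)
6^32 ≡ 247^2 = 61009 ≡ 3 (mod 517)
6^64 ≡ 3^2 = 9 ≡ 9 (mod 517)
6^128 ≡ 9^2 = 81 ≡ 81 (mod 517)
129 = 128 + 1 in binary powers of 2.
So 6^129 ≡ 81 · 6 ≡ 486 (mod 517).
Squaring chain: 486 → 444; never reaches −1, so base 6 is a Miller–Rabin witness that 517 is composite.

486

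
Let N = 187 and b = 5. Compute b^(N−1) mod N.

5^1 ≡ 5 (mod 187)
5^2 ≡ 5^2 = 25 ≡ 25 (mod 187)
5^4 ≡ 25^2 = 625 ≡ 64 (mod 187)
5^8 ≡ 64^2 = 4096 ≡ 169 (mod 187)
5^16 ≡ 169^2 = 28561 ≡ 137 (mod 187)
5^32 ≡ 137^2 = 18769 ≡ 69 (mod 187)
5^64 ≡ 69^2 = 4761 ≡ 86 (mod 187)
5^128 ≡ 86^2 = 7396 ≡ 103 (mod 187)
186 = 128 + 32 + 16 + 8 + 2 in binary powers of 2.
So 5^186 ≡ 103 · 69 · 137 · 169 · 25 ≡ 60 (mod 187).
Since 60 ≠ 1, base 5 is a Fermat witness: 187 is composite.

60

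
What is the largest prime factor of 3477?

61

3477 = 3 · 1159
1159 = 19 · 61
61 is prime.
So 3477 = 3 · 19 · 61; the largest prime factor is 61.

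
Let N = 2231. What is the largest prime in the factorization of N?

2231 = 23 · 97
97 is prime.
So 2231 = 23 · 97; the largest prime factor is 97.

97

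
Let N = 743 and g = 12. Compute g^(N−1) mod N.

12^1 ≡ 12 (mod 743)
12^2 ≡ 12^2 = 144 ≡ 144 (mod 743)
12^4 ≡ 144^2 = 20736 ≡ 675 (mod 743)
12^8 ≡ 675^2 = 455625 ≡ 166 (mod 743)
12^16 ≡ 166^2 = 27556 ≡ 65 (mod 743)
12^32 ≡ 65^2 = 4225 ≡ 510 (mod 743)
12^64 ≡ 510^2 = 260100 ≡ 50 (mod 743)
12^128 ≡ 50^2 = 2500 ≡ 271 (mod 743)
12^256 ≡ 271^2 = 73441 ≡ 627 (mod 743)
12^512 ≡ 627^2 = 393129 ≡ 82 (mod 743)
742 = 512 + 128 + 64 + 32 + 4 + 2 in binary powers of 2.
So 12^742 ≡ 82 · 271 · 50 · 510 · 675 · 144 ≡ 1 (mod 743).
Since the result is 1, base 12 gives no evidence that 743 is composite.

1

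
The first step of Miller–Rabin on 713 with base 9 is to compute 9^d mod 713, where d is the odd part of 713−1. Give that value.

193

713 − 1 = 712 = 2^3 · 89, so d = 89.
9^1 ≡ 9 (mod 713)
9^2 ≡ 9^2 = 81 ≡ 81 (mod 713)
9^4 ≡ 81^2 = 6561 ≡ 144 (mod 713)
9^8 ≡ 144^2 = 20736 ≡ 59 (mod 713)
9^16 ≡ 59^2 = 3481 ≡ 629 (mod 713)
9^32 ≡ 629^2 = 395641 ≡ 639 (mod 713)
9^64 ≡ 639^2 = 408321 ≡ 485 (mod 713)
89 = 64 + 16 + 8 + 1 in binary powers of 2.
So 9^89 ≡ 485 · 629 · 59 · 9 ≡ 193 (mod 713).
Squaring chain: 193 → 173 → 696; never reaches −1, so base 9 is a Miller–Rabin witness that 713 is composite.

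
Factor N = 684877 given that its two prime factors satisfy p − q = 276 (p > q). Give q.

Since p = q + 276, we have 684877 = q(q + 276), so q² + 276q − 684877 = 0.
Discriminant: 276² + 4·684877 = 76176 + 2739508 = 2815684; √2815684 = 1678.
q = (−276 + 1678)/2 = 701, and p = q + 276 = 977.
Check: 701 · 977 = 684877.

701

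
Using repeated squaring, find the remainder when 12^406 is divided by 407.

12^1 ≡ 12 (mod 407)
12^2 ≡ 12^2 = 144 ≡ 144 (mod 407)
12^4 ≡ 144^2 = 20736 ≡ 386 (mod 407)
12^8 ≡ 386^2 = 148996 ≡ 34 (mod 407)
12^16 ≡ 34^2 = 1156 ≡ 342 (mod 407)
12^32 ≡ 342^2 = 116964 ≡ 155 (mod 407)
12^64 ≡ 155^2 = 24025 ≡ 12 (mod 407)
12^128 ≡ 12^2 = 144 ≡ 144 (mod 407)
12^256 ≡ 144^2 = 20736 ≡ 386 (mod 407)
406 = 256 + 128 + 16 + 4 + 2 in binary powers of 2.
So 12^406 ≡ 386 · 144 · 342 · 386 · 144 ≡ 12 (mod 407).
Since 12 ≠ 1, base 12 is a Fermat witness: 407 is composite.

12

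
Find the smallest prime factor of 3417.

3

3417 is odd.
Digit sum 15, divisible by 3.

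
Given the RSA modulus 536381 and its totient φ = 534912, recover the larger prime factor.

797

φ(n) = (p−1)(q−1) = n − (p+q) + 1, so p + q = 536381 − 534912 + 1 = 1470.
p and q are the roots of t² − 1470t + 536381 = 0.
Discriminant: 1470² − 4·536381 = 2160900 − 2145524 = 15376; √15376 = 124.
q = (1470 − 124)/2 = 673, p = (1470 + 124)/2 = 797.
Check: 673 · 797 = 536381.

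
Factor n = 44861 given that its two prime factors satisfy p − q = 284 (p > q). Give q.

Since p = q + 284, we have 44861 = q(q + 284), so q² + 284q − 44861 = 0.
Discriminant: 284² + 4·44861 = 80656 + 179444 = 260100; √260100 = 510.
q = (−284 + 510)/2 = 113, and p = q + 284 = 397.
Check: 113 · 397 = 44861.

113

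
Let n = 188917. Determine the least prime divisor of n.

19

188917 is odd.
Digit sum 34, not divisible by 3.
Ends in 7: not divisible by 5.
7: 188917 = 7·26988 + 1
11: 188917 = 11·17174 + 3
13: 188917 = 13·14532 + 1
17: 188917 = 17·11112 + 13
19: 188917 = 19·9943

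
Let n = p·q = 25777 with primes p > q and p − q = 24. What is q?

Since p = q + 24, we have 25777 = q(q + 24), so q² + 24q − 25777 = 0.
Discriminant: 24² + 4·25777 = 576 + 103108 = 103684; √103684 = 322.
q = (−24 + 322)/2 = 149, and p = q + 24 = 173.
Check: 149 · 173 = 25777.

149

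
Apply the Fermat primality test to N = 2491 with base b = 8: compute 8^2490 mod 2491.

8^1 ≡ 8 (mod 2491)
8^2 ≡ 8^2 = 64 ≡ 64 (mod 2491)
8^4 ≡ 64^2 = 4096 ≡ 1605 (mod 2491)
8^8 ≡ 1605^2 = 2576025 ≡ 331 (mod 2491)
8^16 ≡ 331^2 = 109561 ≡ 2448 (mod 2491)
8^32 ≡ 2448^2 = 5992704 ≡ 1849 (mod 2491)
8^64 ≡ 1849^2 = 3418801 ≡ 1149 (mod 2491)
8^128 ≡ 1149^2 = 1320201 ≡ 2462 (mod 2491)
8^256 ≡ 2462^2 = 6061444 ≡ 841 (mod 2491)
8^512 ≡ 841^2 = 707281 ≡ 2328 (mod 2491)
8^1024 ≡ 2328^2 = 5419584 ≡ 1659 (mod 2491)
8^2048 ≡ 1659^2 = 2752281 ≡ 2217 (mod 2491)
2490 = 2048 + 256 + 128 + 32 + 16 + 8 + 2 in binary powers of 2.
So 8^2490 ≡ 2217 · 841 · 2462 · 1849 · 2448 · 331 · 64 ≡ 1811 (mod 2491).
Since 1811 ≠ 1, base 8 is a Fermat witness: 2491 is composite.

1811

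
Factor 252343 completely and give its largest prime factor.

59

252343 = 7 · 36049
36049 = 13 · 2773
2773 = 47 · 59
59 is prime.
So 252343 = 7 · 13 · 47 · 59; the largest prime factor is 59.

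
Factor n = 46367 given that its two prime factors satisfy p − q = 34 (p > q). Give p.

Since p = q + 34, we have 46367 = q(q + 34), so q² + 34q − 46367 = 0.
Discriminant: 34² + 4·46367 = 1156 + 185468 = 186624; √186624 = 432.
q = (−34 + 432)/2 = 199, and p = q + 34 = 233.
Check: 199 · 233 = 46367.

233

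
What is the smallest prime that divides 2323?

2323 is odd.
Digit sum 10, not divisible by 3.
Ends in 3: not divisible by 5.
7: 2323 = 7·331 + 6
11: 2323 = 11·211 + 2
13: 2323 = 13·178 + 9
17: 2323 = 17·136 + 11
19: 2323 = 19·122 + 5
23: 2323 = 23·101

23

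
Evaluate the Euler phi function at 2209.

Factor: 2209 = 47^2.
φ(2209) = 47^1·(47−1) = 2162.

2162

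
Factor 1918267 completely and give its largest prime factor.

1918267 = 13 · 147559
147559 = 41 · 3599
3599 = 59 · 61
61 is prime.
So 1918267 = 13 · 41 · 59 · 61; the largest prime factor is 61.

61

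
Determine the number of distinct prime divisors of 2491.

2491 = 47 · 53
2491 = 47 · 53, which has 2 distinct prime factors.

2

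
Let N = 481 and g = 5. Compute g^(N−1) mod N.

417

5^1 ≡ 5 (mod 481)
5^2 ≡ 5^2 = 25 ≡ 25 (mod 481)
5^4 ≡ 25^2 = 625 ≡ 144 (mod 481)
5^8 ≡ 144^2 = 20736 ≡ 53 (mod 481)
5^16 ≡ 53^2 = 2809 ≡ 404 (mod 481)
5^32 ≡ 404^2 = 163216 ≡ 157 (mod 481)
5^64 ≡ 157^2 = 24649 ≡ 118 (mod 481)
5^128 ≡ 118^2 = 13924 ≡ 456 (mod 481)
5^256 ≡ 456^2 = 207936 ≡ 144 (mod 481)
480 = 256 + 128 + 64 + 32 in binary powers of 2.
So 5^480 ≡ 144 · 456 · 118 · 157 ≡ 417 (mod 481).
Since 417 ≠ 1, base 5 is a Fermat witness: 481 is composite.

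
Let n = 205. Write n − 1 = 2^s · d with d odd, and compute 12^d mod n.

205 − 1 = 204 = 2^2 · 51, so d = 51.
12^1 ≡ 12 (mod 205)
12^2 ≡ 12^2 = 144 ≡ 144 (mod 205)
12^4 ≡ 144^2 = 20736 ≡ 31 (mod 205)
12^8 ≡ 31^2 = 961 ≡ 141 (mod 205)
12^16 ≡ 141^2 = 19881 ≡ 201 (mod 205)
12^32 ≡ 201^2 = 40401 ≡ 16 (mod 205)
51 = 32 + 16 + 2 + 1 in binary powers of 2.
So 12^51 ≡ 16 · 201 · 144 · 12 ≡ 108 (mod 205).
Squaring chain: 108 → 184; never reaches −1, so base 12 is a Miller–Rabin witness that 205 is composite.

108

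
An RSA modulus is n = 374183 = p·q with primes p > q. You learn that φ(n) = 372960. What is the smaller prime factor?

φ(n) = (p−1)(q−1) = n − (p+q) + 1, so p + q = 374183 − 372960 + 1 = 1224.
p and q are the roots of t² − 1224t + 374183 = 0.
Discriminant: 1224² − 4·374183 = 1498176 − 1496732 = 1444; √1444 = 38.
q = (1224 − 38)/2 = 593, p = (1224 + 38)/2 = 631.
Check: 593 · 631 = 374183.

593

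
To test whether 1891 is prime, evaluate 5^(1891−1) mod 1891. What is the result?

1

5^1 ≡ 5 (mod 1891)
5^2 ≡ 5^2 = 25 ≡ 25 (mod 1891)
5^4 ≡ 25^2 = 625 ≡ 625 (mod 1891)
5^8 ≡ 625^2 = 390625 ≡ 1079 (mod 1891)
5^16 ≡ 1079^2 = 1164241 ≡ 1276 (mod 1891)
5^32 ≡ 1276^2 = 1628176 ≡ 25 (mod 1891)
5^64 ≡ 25^2 = 625 ≡ 625 (mod 1891)
5^128 ≡ 625^2 = 390625 ≡ 1079 (mod 1891)
5^256 ≡ 1079^2 = 1164241 ≡ 1276 (mod 1891)
5^512 ≡ 1276^2 = 1628176 ≡ 25 (mod 1891)
5^1024 ≡ 25^2 = 625 ≡ 625 (mod 1891)
1890 = 1024 + 512 + 256 + 64 + 32 + 2 in binary powers of 2.
So 5^1890 ≡ 625 · 25 · 1276 · 625 · 25 · 25 ≡ 1 (mod 1891).
Since the result is 1, base 5 gives no evidence that 1891 is composite.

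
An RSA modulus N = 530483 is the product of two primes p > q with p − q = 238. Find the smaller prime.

Since p = q + 238, we have 530483 = q(q + 238), so q² + 238q − 530483 = 0.
Discriminant: 238² + 4·530483 = 56644 + 2121932 = 2178576; √2178576 = 1476.
q = (−238 + 1476)/2 = 619, and p = q + 238 = 857.
Check: 619 · 857 = 530483.

619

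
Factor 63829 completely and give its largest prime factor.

63829 = 29 · 2201
2201 = 31 · 71
71 is prime.
So 63829 = 29 · 31 · 71; the largest prime factor is 71.

71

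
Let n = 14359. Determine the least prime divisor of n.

14359 is odd.
Digit sum 22, not divisible by 3.
Ends in 9: not divisible by 5.
7: 14359 = 7·2051 + 2
11: 14359 = 11·1305 + 4
13: 14359 = 13·1104 + 7
17: 14359 = 17·844 + 11
19: 14359 = 19·755 + 14
23: 14359 = 23·624 + 7
29: 14359 = 29·495 + 4
31: 14359 = 31·463 + 6
37: 14359 = 37·388 + 3
41: 14359 = 41·350 + 9
43: 14359 = 43·333 + 40
47: 14359 = 47·305 + 24
53: 14359 = 53·270 + 49
59: 14359 = 59·243 + 22
61: 14359 = 61·235 + 24
67: 14359 = 67·214 + 21
71: 14359 = 71·202 + 17
73: 14359 = 73·196 + 51
79: 14359 = 79·181 + 60
83: 14359 = 83·173

83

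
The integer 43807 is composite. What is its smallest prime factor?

71

43807 is odd.
Digit sum 22, not divisible by 3.
Ends in 7: not divisible by 5.
7: 43807 = 7·6258 + 1
11: 43807 = 11·3982 + 5
13: 43807 = 13·3369 + 10
17: 43807 = 17·2576 + 15
19: 43807 = 19·2305 + 12
23: 43807 = 23·1904 + 15
29: 43807 = 29·1510 + 17
31: 43807 = 31·1413 + 4
37: 43807 = 37·1183 + 36
41: 43807 = 41·1068 + 19
43: 43807 = 43·1018 + 33
47: 43807 = 47·932 + 3
53: 43807 = 53·826 + 29
59: 43807 = 59·742 + 29
61: 43807 = 61·718 + 9
67: 43807 = 67·653 + 56
71: 43807 = 71·617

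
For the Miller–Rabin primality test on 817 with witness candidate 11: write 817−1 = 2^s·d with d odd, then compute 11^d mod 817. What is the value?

817 − 1 = 816 = 2^4 · 51, so d = 51.
11^1 ≡ 11 (mod 817)
11^2 ≡ 11^2 = 121 ≡ 121 (mod 817)
11^4 ≡ 121^2 = 14641 ≡ 752 (mod 817)
11^8 ≡ 752^2 = 565504 ≡ 140 (mod 817)
11^16 ≡ 140^2 = 19600 ≡ 809 (mod 817)
11^32 ≡ 809^2 = 654481 ≡ 64 (mod 817)
51 = 32 + 16 + 2 + 1 in binary powers of 2.
So 11^51 ≡ 64 · 809 · 121 · 11 ≡ 723 (mod 817).
Squaring chain: 723 → 666 → 742 → 723; never reaches −1, so base 11 is a Miller–Rabin witness that 817 is composite.

723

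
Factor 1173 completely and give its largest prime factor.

1173 = 3 · 391
391 = 17 · 23
23 is prime.
So 1173 = 3 · 17 · 23; the largest prime factor is 23.

23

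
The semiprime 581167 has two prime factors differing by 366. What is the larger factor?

967

Since p = q + 366, we have 581167 = q(q + 366), so q² + 366q − 581167 = 0.
Discriminant: 366² + 4·581167 = 133956 + 2324668 = 2458624; √2458624 = 1568.
q = (−366 + 1568)/2 = 601, and p = q + 366 = 967.
Check: 601 · 967 = 581167.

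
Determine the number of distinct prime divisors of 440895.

440895 = 3 · 146965
146965 = 5 · 29393
29393 = 7 · 4199
4199 = 13 · 323
323 = 17 · 19
440895 = 3 · 5 · 7 · 13 · 17 · 19, which has 6 distinct prime factors.

6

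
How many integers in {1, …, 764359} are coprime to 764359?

Factor: 764359 = 23 · 167 · 199.
φ(764359) = (23−1) · (167−1) · (199−1) = 22 · 166 · 198 = 723096.

723096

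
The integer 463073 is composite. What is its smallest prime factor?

13

463073 is odd.
Digit sum 23, not divisible by 3.
Ends in 3: not divisible by 5.
7: 463073 = 7·66153 + 2
11: 463073 = 11·42097 + 6
13: 463073 = 13·35621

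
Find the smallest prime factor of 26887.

7

26887 is odd.
Digit sum 31, not divisible by 3.
Ends in 7: not divisible by 5.
7: 26887 = 7·3841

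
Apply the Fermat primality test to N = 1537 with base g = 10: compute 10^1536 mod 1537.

10^1 ≡ 10 (mod 1537)
10^2 ≡ 10^2 = 100 ≡ 100 (mod 1537)
10^4 ≡ 100^2 = 10000 ≡ 778 (mod 1537)
10^8 ≡ 778^2 = 605284 ≡ 1243 (mod 1537)
10^16 ≡ 1243^2 = 1545049 ≡ 364 (mod 1537)
10^32 ≡ 364^2 = 132496 ≡ 314 (mod 1537)
10^64 ≡ 314^2 = 98596 ≡ 228 (mod 1537)
10^128 ≡ 228^2 = 51984 ≡ 1263 (mod 1537)
10^256 ≡ 1263^2 = 1595169 ≡ 1300 (mod 1537)
10^512 ≡ 1300^2 = 1690000 ≡ 837 (mod 1537)
10^1024 ≡ 837^2 = 700569 ≡ 1234 (mod 1537)
1536 = 1024 + 512 in binary powers of 2.
So 10^1536 ≡ 1234 · 837 ≡ 1531 (mod 1537).
Since 1531 ≠ 1, base 10 is a Fermat witness: 1537 is composite.

1531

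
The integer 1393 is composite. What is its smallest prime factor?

1393 is odd.
Digit sum 16, not divisible by 3.
Ends in 3: not divisible by 5.
7: 1393 = 7·199

7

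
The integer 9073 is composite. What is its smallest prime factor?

43

9073 is odd.
Digit sum 19, not divisible by 3.
Ends in 3: not divisible by 5.
7: 9073 = 7·1296 + 1
11: 9073 = 11·824 + 9
13: 9073 = 13·697 + 12
17: 9073 = 17·533 + 12
19: 9073 = 19·477 + 10
23: 9073 = 23·394 + 11
29: 9073 = 29·312 + 25
31: 9073 = 31·292 + 21
37: 9073 = 37·245 + 8
41: 9073 = 41·221 + 12
43: 9073 = 43·211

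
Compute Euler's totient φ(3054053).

Factor: 3054053 = 103 · 149 · 199.
φ(3054053) = (103−1) · (149−1) · (199−1) = 102 · 148 · 198 = 2989008.

2989008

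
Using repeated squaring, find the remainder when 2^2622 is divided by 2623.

2^1 ≡ 2 (mod 2623)
2^2 ≡ 2^2 = 4 ≡ 4 (mod 2623)
2^4 ≡ 4^2 = 16 ≡ 16 (mod 2623)
2^8 ≡ 16^2 = 256 ≡ 256 (mod 2623)
2^16 ≡ 256^2 = 65536 ≡ 2584 (mod 2623)
2^32 ≡ 2584^2 = 6677056 ≡ 1521 (mod 2623)
2^64 ≡ 1521^2 = 2313441 ≡ 2578 (mod 2623)
2^128 ≡ 2578^2 = 6646084 ≡ 2025 (mod 2623)
2^256 ≡ 2025^2 = 4100625 ≡ 876 (mod 2623)
2^512 ≡ 876^2 = 767376 ≡ 1460 (mod 2623)
2^1024 ≡ 1460^2 = 2131600 ≡ 1724 (mod 2623)
2^2048 ≡ 1724^2 = 2972176 ≡ 317 (mod 2623)
2622 = 2048 + 512 + 32 + 16 + 8 + 4 + 2 in binary powers of 2.
So 2^2622 ≡ 317 · 1460 · 1521 · 2584 · 256 · 16 · 4 ≡ 2553 (mod 2623).
Since 2553 ≠ 1, base 2 is a Fermat witness: 2623 is composite.

2553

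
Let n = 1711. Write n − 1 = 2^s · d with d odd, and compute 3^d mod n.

606

1711 − 1 = 1710 = 2^1 · 855, so d = 855.
3^1 ≡ 3 (mod 1711)
3^2 ≡ 3^2 = 9 ≡ 9 (mod 1711)
3^4 ≡ 9^2 = 81 ≡ 81 (mod 1711)
3^8 ≡ 81^2 = 6561 ≡ 1428 (mod 1711)
3^16 ≡ 1428^2 = 2039184 ≡ 1383 (mod 1711)
3^32 ≡ 1383^2 = 1912689 ≡ 1502 (mod 1711)
3^64 ≡ 1502^2 = 2256004 ≡ 906 (mod 1711)
3^128 ≡ 906^2 = 820836 ≡ 1267 (mod 1711)
3^256 ≡ 1267^2 = 1605289 ≡ 371 (mod 1711)
3^512 ≡ 371^2 = 137641 ≡ 761 (mod 1711)
855 = 512 + 256 + 64 + 16 + 4 + 2 + 1 in binary powers of 2.
So 3^855 ≡ 761 · 371 · 906 · 1383 · 81 · 9 · 3 ≡ 606 (mod 1711).
Squaring chain: 606; never reaches −1, so base 3 is a Miller–Rabin witness that 1711 is composite.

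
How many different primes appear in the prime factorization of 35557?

35557 = 31^2 · 37
35557 = 31^2 · 37, which has 2 distinct prime factors.

2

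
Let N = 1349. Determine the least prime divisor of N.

1349 is odd.
Digit sum 17, not divisible by 3.
Ends in 9: not divisible by 5.
7: 1349 = 7·192 + 5
11: 1349 = 11·122 + 7
13: 1349 = 13·103 + 10
17: 1349 = 17·79 + 6
19: 1349 = 19·71

19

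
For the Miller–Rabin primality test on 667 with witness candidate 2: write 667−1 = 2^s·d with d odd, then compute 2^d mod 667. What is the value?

330

667 − 1 = 666 = 2^1 · 333, so d = 333.
2^1 ≡ 2 (mod 667)
2^2 ≡ 2^2 = 4 ≡ 4 (mod 667)
2^4 ≡ 4^2 = 16 ≡ 16 (mod 667)
2^8 ≡ 16^2 = 256 ≡ 256 (mod 667)
2^16 ≡ 256^2 = 65536 ≡ 170 (mod 667)
2^32 ≡ 170^2 = 28900 ≡ 219 (mod 667)
2^64 ≡ 219^2 = 47961 ≡ 604 (mod 667)
2^128 ≡ 604^2 = 364816 ≡ 634 (mod 667)
2^256 ≡ 634^2 = 401956 ≡ 422 (mod 667)
333 = 256 + 64 + 8 + 4 + 1 in binary powers of 2.
So 2^333 ≡ 422 · 604 · 256 · 16 · 2 ≡ 330 (mod 667).
Squaring chain: 330; never reaches −1, so base 2 is a Miller–Rabin witness that 667 is composite.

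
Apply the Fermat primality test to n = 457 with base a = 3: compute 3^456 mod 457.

3^1 ≡ 3 (mod 457)
3^2 ≡ 3^2 = 9 ≡ 9 (mod 457)
3^4 ≡ 9^2 = 81 ≡ 81 (mod 457)
3^8 ≡ 81^2 = 6561 ≡ 163 (mod 457)
3^16 ≡ 163^2 = 26569 ≡ 63 (mod 457)
3^32 ≡ 63^2 = 3969 ≡ 313 (mod 457)
3^64 ≡ 313^2 = 97969 ≡ 171 (mod 457)
3^128 ≡ 171^2 = 29241 ≡ 450 (mod 457)
3^256 ≡ 450^2 = 202500 ≡ 49 (mod 457)
456 = 256 + 128 + 64 + 8 in binary powers of 2.
So 3^456 ≡ 49 · 450 · 171 · 163 ≡ 1 (mod 457).
Since the result is 1, base 3 gives no evidence that 457 is composite.

1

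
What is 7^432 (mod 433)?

1

7^1 ≡ 7 (mod 433)
7^2 ≡ 7^2 = 49 ≡ 49 (mod 433)
7^4 ≡ 49^2 = 2401 ≡ 236 (mod 433)
7^8 ≡ 236^2 = 55696 ≡ 272 (mod 433)
7^16 ≡ 272^2 = 73984 ≡ 374 (mod 433)
7^32 ≡ 374^2 = 139876 ≡ 17 (mod 433)
7^64 ≡ 17^2 = 289 ≡ 289 (mod 433)
7^128 ≡ 289^2 = 83521 ≡ 385 (mod 433)
7^256 ≡ 385^2 = 148225 ≡ 139 (mod 433)
432 = 256 + 128 + 32 + 16 in binary powers of 2.
So 7^432 ≡ 139 · 385 · 17 · 374 ≡ 1 (mod 433).
Since the result is 1, base 7 gives no evidence that 433 is composite.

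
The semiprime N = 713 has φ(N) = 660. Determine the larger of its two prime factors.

31

φ(n) = (p−1)(q−1) = n − (p+q) + 1, so p + q = 713 − 660 + 1 = 54.
p and q are the roots of t² − 54t + 713 = 0.
Discriminant: 54² − 4·713 = 2916 − 2852 = 64; √64 = 8.
q = (54 − 8)/2 = 23, p = (54 + 8)/2 = 31.
Check: 23 · 31 = 713.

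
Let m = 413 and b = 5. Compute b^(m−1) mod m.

5^1 ≡ 5 (mod 413)
5^2 ≡ 5^2 = 25 ≡ 25 (mod 413)
5^4 ≡ 25^2 = 625 ≡ 212 (mod 413)
5^8 ≡ 212^2 = 44944 ≡ 340 (mod 413)
5^16 ≡ 340^2 = 115600 ≡ 373 (mod 413)
5^32 ≡ 373^2 = 139129 ≡ 361 (mod 413)
5^64 ≡ 361^2 = 130321 ≡ 226 (mod 413)
5^128 ≡ 226^2 = 51076 ≡ 277 (mod 413)
5^256 ≡ 277^2 = 76729 ≡ 324 (mod 413)
412 = 256 + 128 + 16 + 8 + 4 in binary powers of 2.
So 5^412 ≡ 324 · 277 · 373 · 340 · 212 ≡ 226 (mod 413).
Since 226 ≠ 1, base 5 is a Fermat witness: 413 is composite.

226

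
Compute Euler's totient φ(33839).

29376

Factor: 33839 = 13 · 19 · 137.
φ(33839) = (13−1) · (19−1) · (137−1) = 12 · 18 · 136 = 29376.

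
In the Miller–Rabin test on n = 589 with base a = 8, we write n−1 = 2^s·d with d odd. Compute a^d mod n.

436

589 − 1 = 588 = 2^2 · 147, so d = 147.
8^1 ≡ 8 (mod 589)
8^2 ≡ 8^2 = 64 ≡ 64 (mod 589)
8^4 ≡ 64^2 = 4096 ≡ 562 (mod 589)
8^8 ≡ 562^2 = 315844 ≡ 140 (mod 589)
8^16 ≡ 140^2 = 19600 ≡ 163 (mod 589)
8^32 ≡ 163^2 = 26569 ≡ 64 (mod 589)
8^64 ≡ 64^2 = 4096 ≡ 562 (mod 589)
8^128 ≡ 562^2 = 315844 ≡ 140 (mod 589)
147 = 128 + 16 + 2 + 1 in binary powers of 2.
So 8^147 ≡ 140 · 163 · 64 · 8 ≡ 436 (mod 589).
Squaring chain: 436 → 438; never reaches −1, so base 8 is a Miller–Rabin witness that 589 is composite.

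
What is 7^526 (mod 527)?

348

7^1 ≡ 7 (mod 527)
7^2 ≡ 7^2 = 49 ≡ 49 (mod 527)
7^4 ≡ 49^2 = 2401 ≡ 293 (mod 527)
7^8 ≡ 293^2 = 85849 ≡ 475 (mod 527)
7^16 ≡ 475^2 = 225625 ≡ 69 (mod 527)
7^32 ≡ 69^2 = 4761 ≡ 18 (mod 527)
7^64 ≡ 18^2 = 324 ≡ 324 (mod 527)
7^128 ≡ 324^2 = 104976 ≡ 103 (mod 527)
7^256 ≡ 103^2 = 10609 ≡ 69 (mod 527)
7^512 ≡ 69^2 = 4761 ≡ 18 (mod 527)
526 = 512 + 8 + 4 + 2 in binary powers of 2.
So 7^526 ≡ 18 · 475 · 293 · 49 ≡ 348 (mod 527).
Since 348 ≠ 1, base 7 is a Fermat witness: 527 is composite.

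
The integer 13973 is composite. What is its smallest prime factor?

89

13973 is odd.
Digit sum 23, not divisible by 3.
Ends in 3: not divisible by 5.
7: 13973 = 7·1996 + 1
11: 13973 = 11·1270 + 3
13: 13973 = 13·1074 + 11
17: 13973 = 17·821 + 16
19: 13973 = 19·735 + 8
23: 13973 = 23·607 + 12
29: 13973 = 29·481 + 24
31: 13973 = 31·450 + 23
37: 13973 = 37·377 + 24
41: 13973 = 41·340 + 33
43: 13973 = 43·324 + 41
47: 13973 = 47·297 + 14
53: 13973 = 53·263 + 34
59: 13973 = 59·236 + 49
61: 13973 = 61·229 + 4
67: 13973 = 67·208 + 37
71: 13973 = 71·196 + 57
73: 13973 = 73·191 + 30
79: 13973 = 79·176 + 69
83: 13973 = 83·168 + 29
89: 13973 = 89·157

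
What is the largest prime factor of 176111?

31

176111 = 13 · 13547
13547 = 19 · 713
713 = 23 · 31
31 is prime.
So 176111 = 13 · 19 · 23 · 31; the largest prime factor is 31.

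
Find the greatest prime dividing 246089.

97

246089 = 43 · 5723
5723 = 59 · 97
97 is prime.
So 246089 = 43 · 59 · 97; the largest prime factor is 97.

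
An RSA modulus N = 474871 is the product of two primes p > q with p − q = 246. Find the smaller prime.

Since p = q + 246, we have 474871 = q(q + 246), so q² + 246q − 474871 = 0.
Discriminant: 246² + 4·474871 = 60516 + 1899484 = 1960000; √1960000 = 1400.
q = (−246 + 1400)/2 = 577, and p = q + 246 = 823.
Check: 577 · 823 = 474871.

577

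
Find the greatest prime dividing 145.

29

145 = 5 · 29
29 is prime.
So 145 = 5 · 29; the largest prime factor is 29.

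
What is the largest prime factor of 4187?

79

4187 = 53 · 79
79 is prime.
So 4187 = 53 · 79; the largest prime factor is 79.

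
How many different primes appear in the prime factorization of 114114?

6

114114 = 2 · 57057
57057 = 3 · 19019
19019 = 7 · 2717
2717 = 11 · 247
247 = 13 · 19
114114 = 2 · 3 · 7 · 11 · 13 · 19, which has 6 distinct prime factors.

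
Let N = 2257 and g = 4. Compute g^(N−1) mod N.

4^1 ≡ 4 (mod 2257)
4^2 ≡ 4^2 = 16 ≡ 16 (mod 2257)
4^4 ≡ 16^2 = 256 ≡ 256 (mod 2257)
4^8 ≡ 256^2 = 65536 ≡ 83 (mod 2257)
4^16 ≡ 83^2 = 6889 ≡ 118 (mod 2257)
4^32 ≡ 118^2 = 13924 ≡ 382 (mod 2257)
4^64 ≡ 382^2 = 145924 ≡ 1476 (mod 2257)
4^128 ≡ 1476^2 = 2178576 ≡ 571 (mod 2257)
4^256 ≡ 571^2 = 326041 ≡ 1033 (mod 2257)
4^512 ≡ 1033^2 = 1067089 ≡ 1785 (mod 2257)
4^1024 ≡ 1785^2 = 3186225 ≡ 1598 (mod 2257)
4^2048 ≡ 1598^2 = 2553604 ≡ 937 (mod 2257)
2256 = 2048 + 128 + 64 + 16 in binary powers of 2.
So 4^2256 ≡ 937 · 571 · 1476 · 118 ≡ 1839 (mod 2257).
Since 1839 ≠ 1, base 4 is a Fermat witness: 2257 is composite.

1839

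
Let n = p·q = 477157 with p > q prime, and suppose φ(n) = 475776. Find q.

φ(n) = (p−1)(q−1) = n − (p+q) + 1, so p + q = 477157 − 475776 + 1 = 1382.
p and q are the roots of t² − 1382t + 477157 = 0.
Discriminant: 1382² − 4·477157 = 1909924 − 1908628 = 1296; √1296 = 36.
q = (1382 − 36)/2 = 673, p = (1382 + 36)/2 = 709.
Check: 673 · 709 = 477157.

673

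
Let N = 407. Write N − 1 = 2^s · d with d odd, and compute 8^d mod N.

347

407 − 1 = 406 = 2^1 · 203, so d = 203.
8^1 ≡ 8 (mod 407)
8^2 ≡ 8^2 = 64 ≡ 64 (mod 407)
8^4 ≡ 64^2 = 4096 ≡ 26 (mod 407)
8^8 ≡ 26^2 = 676 ≡ 269 (mod 407)
8^16 ≡ 269^2 = 72361 ≡ 322 (mod 407)
8^32 ≡ 322^2 = 103684 ≡ 306 (mod 407)
8^64 ≡ 306^2 = 93636 ≡ 26 (mod 407)
8^128 ≡ 26^2 = 676 ≡ 269 (mod 407)
203 = 128 + 64 + 8 + 2 + 1 in binary powers of 2.
So 8^203 ≡ 269 · 26 · 269 · 64 · 8 ≡ 347 (mod 407).
Squaring chain: 347; never reaches −1, so base 8 is a Miller–Rabin witness that 407 is composite.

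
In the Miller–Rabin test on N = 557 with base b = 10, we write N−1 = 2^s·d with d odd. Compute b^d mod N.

556

557 − 1 = 556 = 2^2 · 139, so d = 139.
10^1 ≡ 10 (mod 557)
10^2 ≡ 10^2 = 100 ≡ 100 (mod 557)
10^4 ≡ 100^2 = 10000 ≡ 531 (mod 557)
10^8 ≡ 531^2 = 281961 ≡ 119 (mod 557)
10^16 ≡ 119^2 = 14161 ≡ 236 (mod 557)
10^32 ≡ 236^2 = 55696 ≡ 553 (mod 557)
10^64 ≡ 553^2 = 305809 ≡ 16 (mod 557)
10^128 ≡ 16^2 = 256 ≡ 256 (mod 557)
139 = 128 + 8 + 2 + 1 in binary powers of 2.
So 10^139 ≡ 256 · 119 · 100 · 10 ≡ 556 (mod 557).
Since 10^d ≡ 556 (mod 557), base 10 does not prove 557 composite.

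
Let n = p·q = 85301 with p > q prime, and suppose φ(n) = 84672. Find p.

φ(n) = (p−1)(q−1) = n − (p+q) + 1, so p + q = 85301 − 84672 + 1 = 630.
p and q are the roots of t² − 630t + 85301 = 0.
Discriminant: 630² − 4·85301 = 396900 − 341204 = 55696; √55696 = 236.
q = (630 − 236)/2 = 197, p = (630 + 236)/2 = 433.
Check: 197 · 433 = 85301.

433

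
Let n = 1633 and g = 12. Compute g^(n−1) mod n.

841

12^1 ≡ 12 (mod 1633)
12^2 ≡ 12^2 = 144 ≡ 144 (mod 1633)
12^4 ≡ 144^2 = 20736 ≡ 1140 (mod 1633)
12^8 ≡ 1140^2 = 1299600 ≡ 1365 (mod 1633)
12^16 ≡ 1365^2 = 1863225 ≡ 1605 (mod 1633)
12^32 ≡ 1605^2 = 2576025 ≡ 784 (mod 1633)
12^64 ≡ 784^2 = 614656 ≡ 648 (mod 1633)
12^128 ≡ 648^2 = 419904 ≡ 223 (mod 1633)
12^256 ≡ 223^2 = 49729 ≡ 739 (mod 1633)
12^512 ≡ 739^2 = 546121 ≡ 699 (mod 1633)
12^1024 ≡ 699^2 = 488601 ≡ 334 (mod 1633)
1632 = 1024 + 512 + 64 + 32 in binary powers of 2.
So 12^1632 ≡ 334 · 699 · 648 · 784 ≡ 841 (mod 1633).
Since 841 ≠ 1, base 12 is a Fermat witness: 1633 is composite.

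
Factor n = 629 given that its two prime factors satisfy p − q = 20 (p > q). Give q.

17

Since p = q + 20, we have 629 = q(q + 20), so q² + 20q − 629 = 0.
Discriminant: 20² + 4·629 = 400 + 2516 = 2916; √2916 = 54.
q = (−20 + 54)/2 = 17, and p = q + 20 = 37.
Check: 17 · 37 = 629.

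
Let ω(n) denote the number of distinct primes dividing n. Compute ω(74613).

5

74613 = 3 · 24871
24871 = 7 · 3553
3553 = 11 · 323
323 = 17 · 19
74613 = 3 · 7 · 11 · 17 · 19, which has 5 distinct prime factors.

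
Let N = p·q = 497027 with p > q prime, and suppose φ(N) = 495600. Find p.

φ(n) = (p−1)(q−1) = n − (p+q) + 1, so p + q = 497027 − 495600 + 1 = 1428.
p and q are the roots of t² − 1428t + 497027 = 0.
Discriminant: 1428² − 4·497027 = 2039184 − 1988108 = 51076; √51076 = 226.
q = (1428 − 226)/2 = 601, p = (1428 + 226)/2 = 827.
Check: 601 · 827 = 497027.

827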